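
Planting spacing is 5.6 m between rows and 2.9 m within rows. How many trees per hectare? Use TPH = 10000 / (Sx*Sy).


Formula: TPH = 10000 m^2/ha / (spacing_x * spacing_y)
Area per tree = 5.6 m * 2.9 m = 16.24 m^2
TPH = 10000 / 16.24 = 616 trees/ha

616


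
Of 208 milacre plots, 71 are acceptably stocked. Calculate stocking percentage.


Formula: Stocking % = stocked plots / total plots * 100
Stocking = 71 / 208 * 100
Stocking = 0.3413 * 100 = 34.1%

34.1


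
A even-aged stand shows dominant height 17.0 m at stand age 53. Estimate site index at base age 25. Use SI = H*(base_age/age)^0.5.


Formula: SI = H_dom * (base_age / age)^0.5
Age ratio = 25 / 53 = 0.4717
sqrt(age_ratio) = 0.6868
SI = 17.0 * 0.6868 = 11.7 m

11.7


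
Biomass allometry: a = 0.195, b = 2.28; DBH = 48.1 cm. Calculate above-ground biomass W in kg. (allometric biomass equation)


Formula: W = a * DBH^b  (allometric power law)
DBH^b = 48.1^2.28 = 6843.697
W = 0.195 * 6843.697 = 1334.5 kg

1334.5


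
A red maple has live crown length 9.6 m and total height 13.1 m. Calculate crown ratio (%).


Formula: Crown Ratio = (Crown Length / Total Height) * 100
CR = (9.6 m / 13.1 m) * 100
CR = 0.7328 * 100 = 73.3%

73.3


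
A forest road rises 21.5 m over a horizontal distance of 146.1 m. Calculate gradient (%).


Formula: Gradient = rise / run * 100
Gradient = 21.5 / 146.1 * 100 = 14.7%

14.7


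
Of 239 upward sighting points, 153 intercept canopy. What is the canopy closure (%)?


Formula: Canopy closure = covered points / total points * 100
Closure = 153 / 239 * 100
Closure = 0.6402 * 100 = 64.0%

64.0


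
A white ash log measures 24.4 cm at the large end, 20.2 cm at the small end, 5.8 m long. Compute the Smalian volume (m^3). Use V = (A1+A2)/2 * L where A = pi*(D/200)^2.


Smalian: V = (A1 + A2)/2 * L,  A = pi*(D/200)^2
A1 = pi*(24.4/200)^2 = 0.046759 m^2
A2 = pi*(20.2/200)^2 = 0.032047 m^2
V = (0.046759+0.032047)/2*5.8 = 0.2285 m^3

0.2285


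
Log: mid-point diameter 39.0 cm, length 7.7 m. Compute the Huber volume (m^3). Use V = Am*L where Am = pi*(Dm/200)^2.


Huber: V = Am * L,  Am = pi*(Dm/200)^2
Am = pi*(39.0/200)^2 = 0.119459 m^2
V = 0.119459*7.7 = 0.9198 m^3

0.9198


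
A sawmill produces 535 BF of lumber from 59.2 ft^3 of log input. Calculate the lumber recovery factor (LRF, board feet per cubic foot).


Formula: LRF = Lumber Output (BF) / Log Input (ft^3)
LRF = 535 BF / 59.2 ft^3
LRF = 9.04 BF/ft^3

9.04


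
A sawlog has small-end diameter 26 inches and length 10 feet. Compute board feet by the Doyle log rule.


Doyle: BF = (D - 4)^2 * L / 16
Adjusted diameter = 26 - 4 = 22 in
(D-4)^2 = 22^2 = 484
BF = 484 * 10 / 16 = 303 BF

303


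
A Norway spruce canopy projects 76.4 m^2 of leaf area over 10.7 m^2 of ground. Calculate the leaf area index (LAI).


Formula: LAI = total leaf area / ground area  (dimensionless)
LAI = 76.4 m^2 / 10.7 m^2
LAI = 7.14

7.14


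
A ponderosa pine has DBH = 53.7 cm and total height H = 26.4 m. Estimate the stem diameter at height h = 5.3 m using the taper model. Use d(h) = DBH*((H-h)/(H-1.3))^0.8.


Taper: d(h) = DBH * ((H - h) / (H - 1.3))^0.8
Numerator = H - h = 26.4 - 5.3 = 21.1 m
Denominator = H - 1.3 = 26.4 - 1.3 = 25.1 m
Ratio = 21.1 / 25.1 = 0.84064
d = 53.7 * 0.84064^0.8 = 46.7 cm

46.7


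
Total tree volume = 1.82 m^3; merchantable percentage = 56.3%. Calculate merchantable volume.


Formula: MV = V_total * (merchantable_pct / 100)
Merchantable fraction = 56.3% / 100 = 0.563
MV = 1.82 m^3 * 0.563 = 1.025 m^3

1.025


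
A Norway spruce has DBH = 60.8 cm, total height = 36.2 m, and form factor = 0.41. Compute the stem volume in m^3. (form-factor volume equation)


Formula: V = pi * (DBH/200)^2 * H * ff
Radius = DBH/200 = 60.8/200 = 0.304 m
Radius^2 = 0.304^2 = 0.092416 m^2
V = pi * 0.092416 * 36.2 * 0.41
V = 4.309 m^3

4.309


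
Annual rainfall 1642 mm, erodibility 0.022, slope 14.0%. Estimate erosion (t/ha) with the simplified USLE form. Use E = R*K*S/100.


Formula: E = R * K * S / 100  (simplified USLE)
R * K = 1642 * 0.022 = 36.124
E = 36.124 * 14.0 / 100 = 5.06 t/ha

5.06


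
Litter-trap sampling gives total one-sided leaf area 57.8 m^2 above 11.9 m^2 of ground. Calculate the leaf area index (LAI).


Formula: LAI = total leaf area / ground area  (dimensionless)
LAI = 57.8 m^2 / 11.9 m^2
LAI = 4.86

4.86


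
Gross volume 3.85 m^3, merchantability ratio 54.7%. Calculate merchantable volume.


Formula: MV = V_total * (merchantable_pct / 100)
Merchantable fraction = 54.7% / 100 = 0.547
MV = 3.85 m^3 * 0.547 = 2.106 m^3

2.106


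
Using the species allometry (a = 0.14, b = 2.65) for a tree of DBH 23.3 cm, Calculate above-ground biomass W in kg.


Formula: W = a * DBH^b  (allometric power law)
DBH^b = 23.3^2.65 = 4202.3594
W = 0.14 * 4202.3594 = 588.3 kg

588.3


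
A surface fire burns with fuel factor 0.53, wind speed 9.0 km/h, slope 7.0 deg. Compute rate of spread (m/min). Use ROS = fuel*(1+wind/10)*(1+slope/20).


Formula: ROS = fuel * (1 + wind/10) * (1 + slope/20)
Wind factor = 1 + 9.0/10 = 1.9
Slope factor = 1 + 7.0/20 = 1.35
ROS = 0.53 * 1.9 * 1.35 = 1.36 m/min

1.36


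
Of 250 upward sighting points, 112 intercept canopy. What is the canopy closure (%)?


Formula: Canopy closure = covered points / total points * 100
Closure = 112 / 250 * 100
Closure = 0.448 * 100 = 44.8%

44.8


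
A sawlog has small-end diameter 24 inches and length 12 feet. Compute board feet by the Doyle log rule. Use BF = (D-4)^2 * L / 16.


Doyle: BF = (D - 4)^2 * L / 16
Adjusted diameter = 24 - 4 = 20 in
(D-4)^2 = 20^2 = 400
BF = 400 * 12 / 16 = 300 BF

300


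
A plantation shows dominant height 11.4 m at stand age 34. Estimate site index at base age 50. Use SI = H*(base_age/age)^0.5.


Formula: SI = H_dom * (base_age / age)^0.5
Age ratio = 50 / 34 = 1.47059
sqrt(age_ratio) = 1.21268
SI = 11.4 * 1.21268 = 13.8 m

13.8


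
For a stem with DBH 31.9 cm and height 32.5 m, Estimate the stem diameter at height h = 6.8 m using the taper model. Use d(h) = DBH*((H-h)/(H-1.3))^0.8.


Taper: d(h) = DBH * ((H - h) / (H - 1.3))^0.8
Numerator = H - h = 32.5 - 6.8 = 25.7 m
Denominator = H - 1.3 = 32.5 - 1.3 = 31.2 m
Ratio = 25.7 / 31.2 = 0.82372
d = 31.9 * 0.82372^0.8 = 27.3 cm

27.3


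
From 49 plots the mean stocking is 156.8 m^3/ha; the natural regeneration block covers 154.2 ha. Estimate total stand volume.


Formula: Total Volume = Mean Volume per ha * Total Area
Total Volume = 156.8 m^3/ha * 154.2 ha
Total Volume = 24179 m^3

24179


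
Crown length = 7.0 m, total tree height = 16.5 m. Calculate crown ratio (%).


Formula: Crown Ratio = (Crown Length / Total Height) * 100
CR = (7.0 m / 16.5 m) * 100
CR = 0.4242 * 100 = 42.4%

42.4


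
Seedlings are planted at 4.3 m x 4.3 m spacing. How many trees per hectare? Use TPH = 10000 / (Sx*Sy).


Formula: TPH = 10000 m^2/ha / (spacing_x * spacing_y)
Area per tree = 4.3 m * 4.3 m = 18.49 m^2
TPH = 10000 / 18.49 = 541 trees/ha

541


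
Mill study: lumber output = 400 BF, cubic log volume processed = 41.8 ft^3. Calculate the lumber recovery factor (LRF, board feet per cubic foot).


Formula: LRF = Lumber Output (BF) / Log Input (ft^3)
LRF = 400 BF / 41.8 ft^3
LRF = 9.57 BF/ft^3

9.57


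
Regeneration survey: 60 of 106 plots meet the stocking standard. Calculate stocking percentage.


Formula: Stocking % = stocked plots / total plots * 100
Stocking = 60 / 106 * 100
Stocking = 0.566 * 100 = 56.6%

56.6


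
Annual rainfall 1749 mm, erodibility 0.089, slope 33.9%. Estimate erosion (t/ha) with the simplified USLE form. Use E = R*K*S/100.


Formula: E = R * K * S / 100  (simplified USLE)
R * K = 1749 * 0.089 = 155.661
E = 155.661 * 33.9 / 100 = 52.77 t/ha

52.77


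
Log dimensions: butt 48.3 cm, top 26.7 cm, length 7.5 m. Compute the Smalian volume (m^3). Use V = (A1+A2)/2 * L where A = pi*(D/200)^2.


Smalian: V = (A1 + A2)/2 * L,  A = pi*(D/200)^2
A1 = pi*(48.3/200)^2 = 0.183225 m^2
A2 = pi*(26.7/200)^2 = 0.05599 m^2
V = (0.183225+0.05599)/2*7.5 = 0.8971 m^3

0.8971


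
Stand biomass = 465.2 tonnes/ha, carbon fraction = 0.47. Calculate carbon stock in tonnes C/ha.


Formula: Carbon Stock = Biomass * Carbon Fraction
C = 465.2 t/ha * 0.47
C = 218.6 t C/ha

218.6


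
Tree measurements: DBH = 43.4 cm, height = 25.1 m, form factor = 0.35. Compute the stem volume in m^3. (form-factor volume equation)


Formula: V = pi * (DBH/200)^2 * H * ff
Radius = DBH/200 = 43.4/200 = 0.217 m
Radius^2 = 0.217^2 = 0.047089 m^2
V = pi * 0.047089 * 25.1 * 0.35
V = 1.3 m^3

1.3


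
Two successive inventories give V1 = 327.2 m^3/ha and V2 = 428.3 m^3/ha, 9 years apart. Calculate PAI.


Formula: PAI = (V_T2 - V_T1) / (T2 - T1)
Volume increment = 428.3 - 327.2 = 101.1 m^3/ha
PAI = 101.1 / 9 = 11.23 m^3/ha/year

11.23


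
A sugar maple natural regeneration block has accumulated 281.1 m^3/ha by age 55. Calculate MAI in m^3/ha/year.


Formula: MAI = Total Volume / Stand Age
MAI = 281.1 m^3/ha / 55 years
MAI = 5.11 m^3/ha/year

5.11


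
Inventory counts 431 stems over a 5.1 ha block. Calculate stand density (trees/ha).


Formula: Stand Density = N_trees / Area_ha
Density = 431 trees / 5.1 ha
Density = 85 trees/ha

85


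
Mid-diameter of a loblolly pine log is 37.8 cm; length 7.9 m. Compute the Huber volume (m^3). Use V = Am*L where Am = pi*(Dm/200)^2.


Huber: V = Am * L,  Am = pi*(Dm/200)^2
Am = pi*(37.8/200)^2 = 0.112221 m^2
V = 0.112221*7.9 = 0.8865 m^3

0.8865


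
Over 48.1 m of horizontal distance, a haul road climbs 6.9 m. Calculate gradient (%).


Formula: Gradient = rise / run * 100
Gradient = 6.9 / 48.1 * 100 = 14.3%

14.3


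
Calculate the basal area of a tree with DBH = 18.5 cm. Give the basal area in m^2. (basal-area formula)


Formula: BA = pi * (DBH/2)^2 / 10000  (cm^2 to m^2)
Radius = DBH/2 = 18.5/2 = 9.25 cm
BA = pi * 9.25^2 / 10000
   = 268.8025 cm^2 / 10000
   = 0.0269 m^2

0.0269


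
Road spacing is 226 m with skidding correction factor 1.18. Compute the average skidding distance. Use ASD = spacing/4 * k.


Formula: ASD = (spacing / 4) * correction
Uncorrected distance = spacing / 4 = 226 / 4 = 56.5 m
ASD = 56.5 * 1.18 = 67 m

67


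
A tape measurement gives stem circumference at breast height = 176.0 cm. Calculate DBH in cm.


Formula: DBH = C / pi
DBH = 176.0 / pi
pi = 3.14159...
DBH = 56.0 cm

56.0


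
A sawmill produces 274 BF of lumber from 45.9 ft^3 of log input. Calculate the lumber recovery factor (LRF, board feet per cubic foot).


Formula: LRF = Lumber Output (BF) / Log Input (ft^3)
LRF = 274 BF / 45.9 ft^3
LRF = 5.97 BF/ft^3

5.97


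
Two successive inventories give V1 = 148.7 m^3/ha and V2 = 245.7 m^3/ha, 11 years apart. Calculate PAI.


Formula: PAI = (V_T2 - V_T1) / (T2 - T1)
Volume increment = 245.7 - 148.7 = 97.0 m^3/ha
PAI = 97.0 / 11 = 8.82 m^3/ha/year

8.82


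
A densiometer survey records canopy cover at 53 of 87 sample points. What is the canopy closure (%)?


Formula: Canopy closure = covered points / total points * 100
Closure = 53 / 87 * 100
Closure = 0.6092 * 100 = 60.9%

60.9


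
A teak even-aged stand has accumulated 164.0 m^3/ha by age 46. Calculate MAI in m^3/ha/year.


Formula: MAI = Total Volume / Stand Age
MAI = 164.0 m^3/ha / 46 years
MAI = 3.57 m^3/ha/year

3.57


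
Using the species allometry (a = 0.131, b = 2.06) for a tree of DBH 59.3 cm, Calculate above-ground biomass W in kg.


Formula: W = a * DBH^b  (allometric power law)
DBH^b = 59.3^2.06 = 4492.5474
W = 0.131 * 4492.5474 = 588.5 kg

588.5


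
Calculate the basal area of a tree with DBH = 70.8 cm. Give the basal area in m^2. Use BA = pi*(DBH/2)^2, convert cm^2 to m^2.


Formula: BA = pi * (DBH/2)^2 / 10000  (cm^2 to m^2)
Radius = DBH/2 = 70.8/2 = 35.4 cm
BA = pi * 35.4^2 / 10000
   = 3936.9182 cm^2 / 10000
   = 0.3937 m^2

0.3937


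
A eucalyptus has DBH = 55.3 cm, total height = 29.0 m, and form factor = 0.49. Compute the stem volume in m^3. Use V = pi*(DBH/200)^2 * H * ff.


Formula: V = pi * (DBH/200)^2 * H * ff
Radius = DBH/200 = 55.3/200 = 0.2765 m
Radius^2 = 0.2765^2 = 0.07645225 m^2
V = pi * 0.07645225 * 29.0 * 0.49
V = 3.413 m^3

3.413


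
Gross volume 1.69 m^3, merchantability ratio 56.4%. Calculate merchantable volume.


Formula: MV = V_total * (merchantable_pct / 100)
Merchantable fraction = 56.4% / 100 = 0.564
MV = 1.69 m^3 * 0.564 = 0.953 m^3

0.953


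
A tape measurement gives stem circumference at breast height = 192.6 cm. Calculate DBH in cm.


Formula: DBH = C / pi
DBH = 192.6 / pi
pi = 3.14159...
DBH = 61.3 cm

61.3


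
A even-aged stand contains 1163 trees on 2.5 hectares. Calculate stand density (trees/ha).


Formula: Stand Density = N_trees / Area_ha
Density = 1163 trees / 2.5 ha
Density = 465 trees/ha

465


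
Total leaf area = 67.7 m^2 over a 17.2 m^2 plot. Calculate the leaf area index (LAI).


Formula: LAI = total leaf area / ground area  (dimensionless)
LAI = 67.7 m^2 / 17.2 m^2
LAI = 3.94

3.94


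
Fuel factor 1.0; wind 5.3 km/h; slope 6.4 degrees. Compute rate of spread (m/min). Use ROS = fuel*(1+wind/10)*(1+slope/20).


Formula: ROS = fuel * (1 + wind/10) * (1 + slope/20)
Wind factor = 1 + 5.3/10 = 1.53
Slope factor = 1 + 6.4/20 = 1.32
ROS = 1.0 * 1.53 * 1.32 = 2.02 m/min

2.02


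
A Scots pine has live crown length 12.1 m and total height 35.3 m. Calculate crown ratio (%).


Formula: Crown Ratio = (Crown Length / Total Height) * 100
CR = (12.1 m / 35.3 m) * 100
CR = 0.3428 * 100 = 34.3%

34.3


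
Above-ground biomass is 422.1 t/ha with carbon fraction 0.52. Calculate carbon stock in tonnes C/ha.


Formula: Carbon Stock = Biomass * Carbon Fraction
C = 422.1 t/ha * 0.52
C = 219.5 t C/ha

219.5


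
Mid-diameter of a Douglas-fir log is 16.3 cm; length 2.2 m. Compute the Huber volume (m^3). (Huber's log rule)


Huber: V = Am * L,  Am = pi*(Dm/200)^2
Am = pi*(16.3/200)^2 = 0.020867 m^2
V = 0.020867*2.2 = 0.0459 m^3

0.0459


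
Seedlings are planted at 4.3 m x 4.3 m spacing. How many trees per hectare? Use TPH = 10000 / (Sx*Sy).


Formula: TPH = 10000 m^2/ha / (spacing_x * spacing_y)
Area per tree = 4.3 m * 4.3 m = 18.49 m^2
TPH = 10000 / 18.49 = 541 trees/ha

541


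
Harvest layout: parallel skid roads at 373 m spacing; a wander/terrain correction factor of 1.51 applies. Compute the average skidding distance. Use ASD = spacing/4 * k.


Formula: ASD = (spacing / 4) * correction
Uncorrected distance = spacing / 4 = 373 / 4 = 93.25 m
ASD = 93.25 * 1.51 = 141 m

141


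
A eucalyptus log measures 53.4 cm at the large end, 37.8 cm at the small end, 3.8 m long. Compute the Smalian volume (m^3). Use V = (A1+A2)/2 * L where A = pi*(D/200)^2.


Smalian: V = (A1 + A2)/2 * L,  A = pi*(D/200)^2
A1 = pi*(53.4/200)^2 = 0.223961 m^2
A2 = pi*(37.8/200)^2 = 0.112221 m^2
V = (0.223961+0.112221)/2*3.8 = 0.6387 m^3

0.6387


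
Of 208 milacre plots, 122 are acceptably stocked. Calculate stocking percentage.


Formula: Stocking % = stocked plots / total plots * 100
Stocking = 122 / 208 * 100
Stocking = 0.5865 * 100 = 58.7%

58.7


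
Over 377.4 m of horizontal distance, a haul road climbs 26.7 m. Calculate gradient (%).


Formula: Gradient = rise / run * 100
Gradient = 26.7 / 377.4 * 100 = 7.1%

7.1


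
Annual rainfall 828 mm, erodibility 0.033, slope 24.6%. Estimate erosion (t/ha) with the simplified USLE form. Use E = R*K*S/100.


Formula: E = R * K * S / 100  (simplified USLE)
R * K = 828 * 0.033 = 27.324
E = 27.324 * 24.6 / 100 = 6.72 t/ha

6.72


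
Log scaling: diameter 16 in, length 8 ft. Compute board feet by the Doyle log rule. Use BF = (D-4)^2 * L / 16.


Doyle: BF = (D - 4)^2 * L / 16
Adjusted diameter = 16 - 4 = 12 in
(D-4)^2 = 12^2 = 144
BF = 144 * 8 / 16 = 72 BF

72


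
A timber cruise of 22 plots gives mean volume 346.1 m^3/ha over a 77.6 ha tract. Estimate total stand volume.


Formula: Total Volume = Mean Volume per ha * Total Area
Total Volume = 346.1 m^3/ha * 77.6 ha
Total Volume = 26857 m^3

26857


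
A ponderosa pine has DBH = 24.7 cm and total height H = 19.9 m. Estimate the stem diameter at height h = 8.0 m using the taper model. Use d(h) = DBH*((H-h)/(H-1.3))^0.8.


Taper: d(h) = DBH * ((H - h) / (H - 1.3))^0.8
Numerator = H - h = 19.9 - 8.0 = 11.9 m
Denominator = H - 1.3 = 19.9 - 1.3 = 18.6 m
Ratio = 11.9 / 18.6 = 0.63978
d = 24.7 * 0.63978^0.8 = 17.3 cm

17.3


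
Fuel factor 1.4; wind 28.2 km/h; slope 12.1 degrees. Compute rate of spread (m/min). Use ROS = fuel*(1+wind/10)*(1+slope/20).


Formula: ROS = fuel * (1 + wind/10) * (1 + slope/20)
Wind factor = 1 + 28.2/10 = 3.82
Slope factor = 1 + 12.1/20 = 1.605
ROS = 1.4 * 3.82 * 1.605 = 8.58 m/min

8.58


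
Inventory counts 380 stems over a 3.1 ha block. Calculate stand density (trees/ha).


Formula: Stand Density = N_trees / Area_ha
Density = 380 trees / 3.1 ha
Density = 123 trees/ha

123


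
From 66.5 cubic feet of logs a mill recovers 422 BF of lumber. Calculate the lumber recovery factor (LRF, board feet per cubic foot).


Formula: LRF = Lumber Output (BF) / Log Input (ft^3)
LRF = 422 BF / 66.5 ft^3
LRF = 6.35 BF/ft^3

6.35


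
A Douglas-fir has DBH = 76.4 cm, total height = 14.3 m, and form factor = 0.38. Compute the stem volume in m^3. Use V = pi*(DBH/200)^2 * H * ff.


Formula: V = pi * (DBH/200)^2 * H * ff
Radius = DBH/200 = 76.4/200 = 0.382 m
Radius^2 = 0.382^2 = 0.145924 m^2
V = pi * 0.145924 * 14.3 * 0.38
V = 2.491 m^3

2.491


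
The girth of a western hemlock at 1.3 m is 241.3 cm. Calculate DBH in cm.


Formula: DBH = C / pi
DBH = 241.3 / pi
pi = 3.14159...
DBH = 76.8 cm

76.8


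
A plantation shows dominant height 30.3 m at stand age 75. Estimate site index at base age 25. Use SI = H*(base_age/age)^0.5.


Formula: SI = H_dom * (base_age / age)^0.5
Age ratio = 25 / 75 = 0.33333
sqrt(age_ratio) = 0.57735
SI = 30.3 * 0.57735 = 17.5 m

17.5


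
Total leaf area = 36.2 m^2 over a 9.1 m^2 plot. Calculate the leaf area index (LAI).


Formula: LAI = total leaf area / ground area  (dimensionless)
LAI = 36.2 m^2 / 9.1 m^2
LAI = 3.98

3.98


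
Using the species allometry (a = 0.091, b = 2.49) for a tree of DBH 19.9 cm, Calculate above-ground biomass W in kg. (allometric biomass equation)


Formula: W = a * DBH^b  (allometric power law)
DBH^b = 19.9^2.49 = 1714.5263
W = 0.091 * 1714.5263 = 156.0 kg

156.0


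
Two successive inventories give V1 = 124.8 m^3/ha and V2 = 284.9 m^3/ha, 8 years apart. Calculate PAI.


Formula: PAI = (V_T2 - V_T1) / (T2 - T1)
Volume increment = 284.9 - 124.8 = 160.1 m^3/ha
PAI = 160.1 / 8 = 20.01 m^3/ha/year

20.01


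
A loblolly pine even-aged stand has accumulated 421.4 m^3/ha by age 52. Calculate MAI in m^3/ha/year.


Formula: MAI = Total Volume / Stand Age
MAI = 421.4 m^3/ha / 52 years
MAI = 8.1 m^3/ha/year

8.1


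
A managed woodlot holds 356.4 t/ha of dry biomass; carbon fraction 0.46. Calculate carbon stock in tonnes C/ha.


Formula: Carbon Stock = Biomass * Carbon Fraction
C = 356.4 t/ha * 0.46
C = 163.9 t C/ha

163.9


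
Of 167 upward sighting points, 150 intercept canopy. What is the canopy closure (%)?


Formula: Canopy closure = covered points / total points * 100
Closure = 150 / 167 * 100
Closure = 0.8982 * 100 = 89.8%

89.8


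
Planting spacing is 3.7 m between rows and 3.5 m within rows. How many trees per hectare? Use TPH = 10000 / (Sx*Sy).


Formula: TPH = 10000 m^2/ha / (spacing_x * spacing_y)
Area per tree = 3.7 m * 3.5 m = 12.95 m^2
TPH = 10000 / 12.95 = 772 trees/ha

772


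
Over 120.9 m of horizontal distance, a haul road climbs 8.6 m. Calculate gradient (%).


Formula: Gradient = rise / run * 100
Gradient = 8.6 / 120.9 * 100 = 7.1%

7.1


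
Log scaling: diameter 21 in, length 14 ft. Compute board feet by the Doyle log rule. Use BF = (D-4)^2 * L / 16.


Doyle: BF = (D - 4)^2 * L / 16
Adjusted diameter = 21 - 4 = 17 in
(D-4)^2 = 17^2 = 289
BF = 289 * 14 / 16 = 253 BF

253


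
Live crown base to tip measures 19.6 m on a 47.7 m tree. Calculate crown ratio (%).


Formula: Crown Ratio = (Crown Length / Total Height) * 100
CR = (19.6 m / 47.7 m) * 100
CR = 0.4109 * 100 = 41.1%

41.1


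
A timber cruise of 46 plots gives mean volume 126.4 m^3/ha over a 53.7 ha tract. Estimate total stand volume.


Formula: Total Volume = Mean Volume per ha * Total Area
Total Volume = 126.4 m^3/ha * 53.7 ha
Total Volume = 6788 m^3

6788


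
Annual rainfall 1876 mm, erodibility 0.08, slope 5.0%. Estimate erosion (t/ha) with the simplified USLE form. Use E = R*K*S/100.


Formula: E = R * K * S / 100  (simplified USLE)
R * K = 1876 * 0.08 = 150.08
E = 150.08 * 5.0 / 100 = 7.5 t/ha

7.5


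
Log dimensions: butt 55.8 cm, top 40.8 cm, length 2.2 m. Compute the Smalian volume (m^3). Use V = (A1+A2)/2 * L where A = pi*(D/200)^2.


Smalian: V = (A1 + A2)/2 * L,  A = pi*(D/200)^2
A1 = pi*(55.8/200)^2 = 0.244545 m^2
A2 = pi*(40.8/200)^2 = 0.130741 m^2
V = (0.244545+0.130741)/2*2.2 = 0.4128 m^3

0.4128


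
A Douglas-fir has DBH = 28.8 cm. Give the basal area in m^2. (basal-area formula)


Formula: BA = pi * (DBH/2)^2 / 10000  (cm^2 to m^2)
Radius = DBH/2 = 28.8/2 = 14.4 cm
BA = pi * 14.4^2 / 10000
   = 651.4407 cm^2 / 10000
   = 0.0651 m^2

0.0651


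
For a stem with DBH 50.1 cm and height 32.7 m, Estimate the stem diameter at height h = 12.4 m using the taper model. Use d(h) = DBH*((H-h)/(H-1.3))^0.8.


Taper: d(h) = DBH * ((H - h) / (H - 1.3))^0.8
Numerator = H - h = 32.7 - 12.4 = 20.3 m
Denominator = H - 1.3 = 32.7 - 1.3 = 31.4 m
Ratio = 20.3 / 31.4 = 0.6465
d = 50.1 * 0.6465^0.8 = 35.3 cm

35.3


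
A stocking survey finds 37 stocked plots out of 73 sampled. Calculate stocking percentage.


Formula: Stocking % = stocked plots / total plots * 100
Stocking = 37 / 73 * 100
Stocking = 0.5068 * 100 = 50.7%

50.7


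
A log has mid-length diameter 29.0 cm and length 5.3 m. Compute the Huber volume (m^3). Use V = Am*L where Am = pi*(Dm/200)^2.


Huber: V = Am * L,  Am = pi*(Dm/200)^2
Am = pi*(29.0/200)^2 = 0.066052 m^2
V = 0.066052*5.3 = 0.3501 m^3

0.3501


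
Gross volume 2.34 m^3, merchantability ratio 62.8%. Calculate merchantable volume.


Formula: MV = V_total * (merchantable_pct / 100)
Merchantable fraction = 62.8% / 100 = 0.628
MV = 2.34 m^3 * 0.628 = 1.47 m^3

1.47


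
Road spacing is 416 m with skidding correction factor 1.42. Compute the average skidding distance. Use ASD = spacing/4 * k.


Formula: ASD = (spacing / 4) * correction
Uncorrected distance = spacing / 4 = 416 / 4 = 104 m
ASD = 104 * 1.42 = 148 m

148


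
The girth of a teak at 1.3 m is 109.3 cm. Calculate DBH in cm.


Formula: DBH = C / pi
DBH = 109.3 / pi
pi = 3.14159...
DBH = 34.8 cm

34.8


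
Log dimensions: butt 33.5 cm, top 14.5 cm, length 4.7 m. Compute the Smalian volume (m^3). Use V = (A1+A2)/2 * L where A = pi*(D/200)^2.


Smalian: V = (A1 + A2)/2 * L,  A = pi*(D/200)^2
A1 = pi*(33.5/200)^2 = 0.088141 m^2
A2 = pi*(14.5/200)^2 = 0.016513 m^2
V = (0.088141+0.016513)/2*4.7 = 0.2459 m^3

0.2459


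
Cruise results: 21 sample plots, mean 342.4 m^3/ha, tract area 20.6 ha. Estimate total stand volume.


Formula: Total Volume = Mean Volume per ha * Total Area
Total Volume = 342.4 m^3/ha * 20.6 ha
Total Volume = 7053 m^3

7053


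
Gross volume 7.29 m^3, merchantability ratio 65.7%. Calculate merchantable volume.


Formula: MV = V_total * (merchantable_pct / 100)
Merchantable fraction = 65.7% / 100 = 0.657
MV = 7.29 m^3 * 0.657 = 4.79 m^3

4.79


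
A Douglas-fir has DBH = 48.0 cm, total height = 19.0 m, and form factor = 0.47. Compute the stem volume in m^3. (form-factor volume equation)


Formula: V = pi * (DBH/200)^2 * H * ff
Radius = DBH/200 = 48.0/200 = 0.24 m
Radius^2 = 0.24^2 = 0.0576 m^2
V = pi * 0.0576 * 19.0 * 0.47
V = 1.616 m^3

1.616


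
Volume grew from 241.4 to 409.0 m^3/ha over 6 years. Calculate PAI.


Formula: PAI = (V_T2 - V_T1) / (T2 - T1)
Volume increment = 409.0 - 241.4 = 167.6 m^3/ha
PAI = 167.6 / 6 = 27.93 m^3/ha/year

27.93


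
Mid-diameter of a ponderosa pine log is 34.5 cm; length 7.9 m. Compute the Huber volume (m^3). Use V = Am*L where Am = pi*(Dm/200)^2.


Huber: V = Am * L,  Am = pi*(Dm/200)^2
Am = pi*(34.5/200)^2 = 0.093482 m^2
V = 0.093482*7.9 = 0.7385 m^3

0.7385


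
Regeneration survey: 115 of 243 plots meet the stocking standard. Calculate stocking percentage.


Formula: Stocking % = stocked plots / total plots * 100
Stocking = 115 / 243 * 100
Stocking = 0.4733 * 100 = 47.3%

47.3


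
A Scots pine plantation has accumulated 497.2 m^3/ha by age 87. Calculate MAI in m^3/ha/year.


Formula: MAI = Total Volume / Stand Age
MAI = 497.2 m^3/ha / 87 years
MAI = 5.71 m^3/ha/year

5.71


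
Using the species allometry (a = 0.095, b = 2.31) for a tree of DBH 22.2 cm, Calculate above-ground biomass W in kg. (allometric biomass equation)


Formula: W = a * DBH^b  (allometric power law)
DBH^b = 22.2^2.31 = 1288.4731
W = 0.095 * 1288.4731 = 122.4 kg

122.4


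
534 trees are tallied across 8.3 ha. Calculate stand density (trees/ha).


Formula: Stand Density = N_trees / Area_ha
Density = 534 trees / 8.3 ha
Density = 64 trees/ha

64


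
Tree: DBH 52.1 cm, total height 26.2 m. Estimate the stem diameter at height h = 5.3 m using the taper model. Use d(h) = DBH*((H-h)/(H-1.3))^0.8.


Taper: d(h) = DBH * ((H - h) / (H - 1.3))^0.8
Numerator = H - h = 26.2 - 5.3 = 20.9 m
Denominator = H - 1.3 = 26.2 - 1.3 = 24.9 m
Ratio = 20.9 / 24.9 = 0.83936
d = 52.1 * 0.83936^0.8 = 45.3 cm

45.3


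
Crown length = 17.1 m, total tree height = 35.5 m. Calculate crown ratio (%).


Formula: Crown Ratio = (Crown Length / Total Height) * 100
CR = (17.1 m / 35.5 m) * 100
CR = 0.4817 * 100 = 48.2%

48.2


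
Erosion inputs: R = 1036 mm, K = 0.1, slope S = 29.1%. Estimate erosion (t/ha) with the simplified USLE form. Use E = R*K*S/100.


Formula: E = R * K * S / 100  (simplified USLE)
R * K = 1036 * 0.1 = 103.6
E = 103.6 * 29.1 / 100 = 30.15 t/ha

30.15


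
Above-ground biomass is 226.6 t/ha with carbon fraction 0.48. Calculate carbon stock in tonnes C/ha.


Formula: Carbon Stock = Biomass * Carbon Fraction
C = 226.6 t/ha * 0.48
C = 108.8 t C/ha

108.8


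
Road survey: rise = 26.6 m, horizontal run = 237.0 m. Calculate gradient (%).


Formula: Gradient = rise / run * 100
Gradient = 26.6 / 237.0 * 100 = 11.2%

11.2


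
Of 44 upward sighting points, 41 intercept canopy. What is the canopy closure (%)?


Formula: Canopy closure = covered points / total points * 100
Closure = 41 / 44 * 100
Closure = 0.9318 * 100 = 93.2%

93.2


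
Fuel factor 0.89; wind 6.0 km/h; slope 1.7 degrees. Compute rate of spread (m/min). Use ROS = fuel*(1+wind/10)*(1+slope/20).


Formula: ROS = fuel * (1 + wind/10) * (1 + slope/20)
Wind factor = 1 + 6.0/10 = 1.6
Slope factor = 1 + 1.7/20 = 1.085
ROS = 0.89 * 1.6 * 1.085 = 1.55 m/min

1.55


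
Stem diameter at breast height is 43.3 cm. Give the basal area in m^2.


Formula: BA = pi * (DBH/2)^2 / 10000  (cm^2 to m^2)
Radius = DBH/2 = 43.3/2 = 21.65 cm
BA = pi * 21.65^2 / 10000
   = 1472.5352 cm^2 / 10000
   = 0.1473 m^2

0.1473


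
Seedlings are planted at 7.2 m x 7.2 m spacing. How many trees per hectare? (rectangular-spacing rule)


Formula: TPH = 10000 m^2/ha / (spacing_x * spacing_y)
Area per tree = 7.2 m * 7.2 m = 51.84 m^2
TPH = 10000 / 51.84 = 193 trees/ha

193


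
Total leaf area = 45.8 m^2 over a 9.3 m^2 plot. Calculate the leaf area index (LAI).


Formula: LAI = total leaf area / ground area  (dimensionless)
LAI = 45.8 m^2 / 9.3 m^2
LAI = 4.92

4.92


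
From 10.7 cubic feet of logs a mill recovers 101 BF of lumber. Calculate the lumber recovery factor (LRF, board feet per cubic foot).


Formula: LRF = Lumber Output (BF) / Log Input (ft^3)
LRF = 101 BF / 10.7 ft^3
LRF = 9.44 BF/ft^3

9.44


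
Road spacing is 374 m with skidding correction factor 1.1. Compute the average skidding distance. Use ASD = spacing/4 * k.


Formula: ASD = (spacing / 4) * correction
Uncorrected distance = spacing / 4 = 374 / 4 = 93.5 m
ASD = 93.5 * 1.1 = 103 m

103


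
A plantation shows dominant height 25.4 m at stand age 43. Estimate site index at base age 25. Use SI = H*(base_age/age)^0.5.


Formula: SI = H_dom * (base_age / age)^0.5
Age ratio = 25 / 43 = 0.5814
sqrt(age_ratio) = 0.76249
SI = 25.4 * 0.76249 = 19.4 m

19.4


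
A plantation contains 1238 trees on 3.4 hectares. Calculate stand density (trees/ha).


Formula: Stand Density = N_trees / Area_ha
Density = 1238 trees / 3.4 ha
Density = 364 trees/ha

364


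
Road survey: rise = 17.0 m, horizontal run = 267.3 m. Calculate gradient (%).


Formula: Gradient = rise / run * 100
Gradient = 17.0 / 267.3 * 100 = 6.4%

6.4


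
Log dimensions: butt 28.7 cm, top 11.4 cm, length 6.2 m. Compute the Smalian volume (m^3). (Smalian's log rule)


Smalian: V = (A1 + A2)/2 * L,  A = pi*(D/200)^2
A1 = pi*(28.7/200)^2 = 0.064692 m^2
A2 = pi*(11.4/200)^2 = 0.010207 m^2
V = (0.064692+0.010207)/2*6.2 = 0.2322 m^3

0.2322


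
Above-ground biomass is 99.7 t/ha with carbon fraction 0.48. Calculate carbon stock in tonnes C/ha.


Formula: Carbon Stock = Biomass * Carbon Fraction
C = 99.7 t/ha * 0.48
C = 47.9 t C/ha

47.9


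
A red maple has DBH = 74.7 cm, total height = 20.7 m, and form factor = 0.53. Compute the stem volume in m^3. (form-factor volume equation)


Formula: V = pi * (DBH/200)^2 * H * ff
Radius = DBH/200 = 74.7/200 = 0.3735 m
Radius^2 = 0.3735^2 = 0.13950225 m^2
V = pi * 0.13950225 * 20.7 * 0.53
V = 4.808 m^3

4.808


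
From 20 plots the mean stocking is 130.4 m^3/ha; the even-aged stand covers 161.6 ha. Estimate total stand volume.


Formula: Total Volume = Mean Volume per ha * Total Area
Total Volume = 130.4 m^3/ha * 161.6 ha
Total Volume = 21073 m^3

21073


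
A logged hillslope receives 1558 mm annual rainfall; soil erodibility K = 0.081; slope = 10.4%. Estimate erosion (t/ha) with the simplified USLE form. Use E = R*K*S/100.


Formula: E = R * K * S / 100  (simplified USLE)
R * K = 1558 * 0.081 = 126.198
E = 126.198 * 10.4 / 100 = 13.12 t/ha

13.12


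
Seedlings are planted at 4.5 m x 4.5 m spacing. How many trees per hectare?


Formula: TPH = 10000 m^2/ha / (spacing_x * spacing_y)
Area per tree = 4.5 m * 4.5 m = 20.25 m^2
TPH = 10000 / 20.25 = 494 trees/ha

494


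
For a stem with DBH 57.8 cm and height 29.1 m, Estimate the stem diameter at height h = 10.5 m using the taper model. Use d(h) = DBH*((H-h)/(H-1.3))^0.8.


Taper: d(h) = DBH * ((H - h) / (H - 1.3))^0.8
Numerator = H - h = 29.1 - 10.5 = 18.6 m
Denominator = H - 1.3 = 29.1 - 1.3 = 27.8 m
Ratio = 18.6 / 27.8 = 0.66906
d = 57.8 * 0.66906^0.8 = 41.9 cm

41.9


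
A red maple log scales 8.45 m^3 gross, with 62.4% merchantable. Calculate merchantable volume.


Formula: MV = V_total * (merchantable_pct / 100)
Merchantable fraction = 62.4% / 100 = 0.624
MV = 8.45 m^3 * 0.624 = 5.273 m^3

5.273


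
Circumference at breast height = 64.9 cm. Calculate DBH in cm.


Formula: DBH = C / pi
DBH = 64.9 / pi
pi = 3.14159...
DBH = 20.7 cm

20.7


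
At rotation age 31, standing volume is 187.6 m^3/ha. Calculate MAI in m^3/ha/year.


Formula: MAI = Total Volume / Stand Age
MAI = 187.6 m^3/ha / 31 years
MAI = 6.05 m^3/ha/year

6.05


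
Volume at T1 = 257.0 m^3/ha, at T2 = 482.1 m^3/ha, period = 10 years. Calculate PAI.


Formula: PAI = (V_T2 - V_T1) / (T2 - T1)
Volume increment = 482.1 - 257.0 = 225.1 m^3/ha
PAI = 225.1 / 10 = 22.51 m^3/ha/year

22.51


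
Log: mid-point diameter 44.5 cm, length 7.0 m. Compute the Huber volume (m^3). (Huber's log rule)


Huber: V = Am * L,  Am = pi*(Dm/200)^2
Am = pi*(44.5/200)^2 = 0.155528 m^2
V = 0.155528*7.0 = 1.0887 m^3

1.0887


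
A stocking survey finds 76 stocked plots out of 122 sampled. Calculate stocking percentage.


Formula: Stocking % = stocked plots / total plots * 100
Stocking = 76 / 122 * 100
Stocking = 0.623 * 100 = 62.3%

62.3


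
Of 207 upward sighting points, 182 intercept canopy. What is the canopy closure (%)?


Formula: Canopy closure = covered points / total points * 100
Closure = 182 / 207 * 100
Closure = 0.8792 * 100 = 87.9%

87.9


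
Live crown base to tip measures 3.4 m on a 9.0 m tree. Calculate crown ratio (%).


Formula: Crown Ratio = (Crown Length / Total Height) * 100
CR = (3.4 m / 9.0 m) * 100
CR = 0.3778 * 100 = 37.8%

37.8


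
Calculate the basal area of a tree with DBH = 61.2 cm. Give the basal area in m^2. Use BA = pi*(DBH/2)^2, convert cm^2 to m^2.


Formula: BA = pi * (DBH/2)^2 / 10000  (cm^2 to m^2)
Radius = DBH/2 = 61.2/2 = 30.6 cm
BA = pi * 30.6^2 / 10000
   = 2941.6617 cm^2 / 10000
   = 0.2942 m^2

0.2942


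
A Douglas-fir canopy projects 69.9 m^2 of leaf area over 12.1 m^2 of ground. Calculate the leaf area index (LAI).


Formula: LAI = total leaf area / ground area  (dimensionless)
LAI = 69.9 m^2 / 12.1 m^2
LAI = 5.78

5.78


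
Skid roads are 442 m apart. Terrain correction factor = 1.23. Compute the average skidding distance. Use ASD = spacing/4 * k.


Formula: ASD = (spacing / 4) * correction
Uncorrected distance = spacing / 4 = 442 / 4 = 110.5 m
ASD = 110.5 * 1.23 = 136 m

136


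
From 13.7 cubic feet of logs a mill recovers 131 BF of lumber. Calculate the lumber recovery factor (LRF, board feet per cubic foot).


Formula: LRF = Lumber Output (BF) / Log Input (ft^3)
LRF = 131 BF / 13.7 ft^3
LRF = 9.56 BF/ft^3

9.56


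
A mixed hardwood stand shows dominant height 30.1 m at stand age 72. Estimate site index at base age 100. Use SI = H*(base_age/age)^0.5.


Formula: SI = H_dom * (base_age / age)^0.5
Age ratio = 100 / 72 = 1.38889
sqrt(age_ratio) = 1.17851
SI = 30.1 * 1.17851 = 35.5 m

35.5


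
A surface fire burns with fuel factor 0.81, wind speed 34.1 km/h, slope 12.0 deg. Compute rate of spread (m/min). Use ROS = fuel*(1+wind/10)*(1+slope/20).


Formula: ROS = fuel * (1 + wind/10) * (1 + slope/20)
Wind factor = 1 + 34.1/10 = 4.41
Slope factor = 1 + 12.0/20 = 1.6
ROS = 0.81 * 4.41 * 1.6 = 5.72 m/min

5.72


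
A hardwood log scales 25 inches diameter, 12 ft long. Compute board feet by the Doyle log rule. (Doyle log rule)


Doyle: BF = (D - 4)^2 * L / 16
Adjusted diameter = 25 - 4 = 21 in
(D-4)^2 = 21^2 = 441
BF = 441 * 12 / 16 = 331 BF

331


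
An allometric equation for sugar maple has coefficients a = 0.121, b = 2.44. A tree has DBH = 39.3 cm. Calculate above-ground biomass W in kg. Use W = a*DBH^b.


Formula: W = a * DBH^b  (allometric power law)
DBH^b = 39.3^2.44 = 7768.1539
W = 0.121 * 7768.1539 = 939.9 kg

939.9


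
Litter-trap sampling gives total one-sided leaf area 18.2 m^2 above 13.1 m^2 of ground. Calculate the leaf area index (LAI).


Formula: LAI = total leaf area / ground area  (dimensionless)
LAI = 18.2 m^2 / 13.1 m^2
LAI = 1.39

1.39


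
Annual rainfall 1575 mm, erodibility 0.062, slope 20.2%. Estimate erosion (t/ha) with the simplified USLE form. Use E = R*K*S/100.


Formula: E = R * K * S / 100  (simplified USLE)
R * K = 1575 * 0.062 = 97.65
E = 97.65 * 20.2 / 100 = 19.73 t/ha

19.73


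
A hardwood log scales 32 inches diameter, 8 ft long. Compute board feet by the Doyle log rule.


Doyle: BF = (D - 4)^2 * L / 16
Adjusted diameter = 32 - 4 = 28 in
(D-4)^2 = 28^2 = 784
BF = 784 * 8 / 16 = 392 BF

392


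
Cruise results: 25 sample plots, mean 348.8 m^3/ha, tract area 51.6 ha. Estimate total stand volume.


Formula: Total Volume = Mean Volume per ha * Total Area
Total Volume = 348.8 m^3/ha * 51.6 ha
Total Volume = 17998 m^3

17998


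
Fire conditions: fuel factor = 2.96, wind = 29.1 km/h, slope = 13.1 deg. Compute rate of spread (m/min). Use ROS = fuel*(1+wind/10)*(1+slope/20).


Formula: ROS = fuel * (1 + wind/10) * (1 + slope/20)
Wind factor = 1 + 29.1/10 = 3.91
Slope factor = 1 + 13.1/20 = 1.655
ROS = 2.96 * 3.91 * 1.655 = 19.15 m/min

19.15


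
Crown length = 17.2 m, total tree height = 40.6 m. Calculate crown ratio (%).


Formula: Crown Ratio = (Crown Length / Total Height) * 100
CR = (17.2 m / 40.6 m) * 100
CR = 0.4236 * 100 = 42.4%

42.4


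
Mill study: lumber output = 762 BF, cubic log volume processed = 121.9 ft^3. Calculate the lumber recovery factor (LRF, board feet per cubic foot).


Formula: LRF = Lumber Output (BF) / Log Input (ft^3)
LRF = 762 BF / 121.9 ft^3
LRF = 6.25 BF/ft^3

6.25


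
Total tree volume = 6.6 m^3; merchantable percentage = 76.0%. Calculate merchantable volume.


Formula: MV = V_total * (merchantable_pct / 100)
Merchantable fraction = 76.0% / 100 = 0.76
MV = 6.6 m^3 * 0.76 = 5.016 m^3

5.016


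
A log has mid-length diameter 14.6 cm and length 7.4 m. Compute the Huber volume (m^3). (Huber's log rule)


Huber: V = Am * L,  Am = pi*(Dm/200)^2
Am = pi*(14.6/200)^2 = 0.016742 m^2
V = 0.016742*7.4 = 0.1239 m^3

0.1239


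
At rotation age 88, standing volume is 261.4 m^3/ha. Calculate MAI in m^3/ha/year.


Formula: MAI = Total Volume / Stand Age
MAI = 261.4 m^3/ha / 88 years
MAI = 2.97 m^3/ha/year

2.97


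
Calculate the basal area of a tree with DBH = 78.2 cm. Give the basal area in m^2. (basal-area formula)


Formula: BA = pi * (DBH/2)^2 / 10000  (cm^2 to m^2)
Radius = DBH/2 = 78.2/2 = 39.1 cm
BA = pi * 39.1^2 / 10000
   = 4802.8983 cm^2 / 10000
   = 0.4803 m^2

0.4803


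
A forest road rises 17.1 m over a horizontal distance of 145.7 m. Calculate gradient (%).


Formula: Gradient = rise / run * 100
Gradient = 17.1 / 145.7 * 100 = 11.7%

11.7


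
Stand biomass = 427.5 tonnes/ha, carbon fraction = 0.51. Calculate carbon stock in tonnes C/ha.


Formula: Carbon Stock = Biomass * Carbon Fraction
C = 427.5 t/ha * 0.51
C = 218.0 t C/ha

218.0


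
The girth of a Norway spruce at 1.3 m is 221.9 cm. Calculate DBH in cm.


Formula: DBH = C / pi
DBH = 221.9 / pi
pi = 3.14159...
DBH = 70.6 cm

70.6


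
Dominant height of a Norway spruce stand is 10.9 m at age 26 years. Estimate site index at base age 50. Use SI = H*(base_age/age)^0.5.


Formula: SI = H_dom * (base_age / age)^0.5
Age ratio = 50 / 26 = 1.92308
sqrt(age_ratio) = 1.38675
SI = 10.9 * 1.38675 = 15.1 m

15.1


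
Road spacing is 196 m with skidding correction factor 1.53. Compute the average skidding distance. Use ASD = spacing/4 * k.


Formula: ASD = (spacing / 4) * correction
Uncorrected distance = spacing / 4 = 196 / 4 = 49 m
ASD = 49 * 1.53 = 75 m

75


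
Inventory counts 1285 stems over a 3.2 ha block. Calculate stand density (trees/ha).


Formula: Stand Density = N_trees / Area_ha
Density = 1285 trees / 3.2 ha
Density = 402 trees/ha

402


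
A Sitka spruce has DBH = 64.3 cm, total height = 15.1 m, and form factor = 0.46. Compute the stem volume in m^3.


Formula: V = pi * (DBH/200)^2 * H * ff
Radius = DBH/200 = 64.3/200 = 0.3215 m
Radius^2 = 0.3215^2 = 0.10336225 m^2
V = pi * 0.10336225 * 15.1 * 0.46
V = 2.256 m^3

2.256


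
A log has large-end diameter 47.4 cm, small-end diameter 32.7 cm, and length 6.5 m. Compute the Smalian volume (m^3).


Smalian: V = (A1 + A2)/2 * L,  A = pi*(D/200)^2
A1 = pi*(47.4/200)^2 = 0.17646 m^2
A2 = pi*(32.7/200)^2 = 0.083982 m^2
V = (0.17646+0.083982)/2*6.5 = 0.8464 m^3

0.8464


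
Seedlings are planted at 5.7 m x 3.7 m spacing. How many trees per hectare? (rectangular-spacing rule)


Formula: TPH = 10000 m^2/ha / (spacing_x * spacing_y)
Area per tree = 5.7 m * 3.7 m = 21.09 m^2
TPH = 10000 / 21.09 = 474 trees/ha

474


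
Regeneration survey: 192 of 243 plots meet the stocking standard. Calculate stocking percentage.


Formula: Stocking % = stocked plots / total plots * 100
Stocking = 192 / 243 * 100
Stocking = 0.7901 * 100 = 79.0%

79.0
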